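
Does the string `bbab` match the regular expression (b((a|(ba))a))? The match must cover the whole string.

No split of bbab into u·v has b matching u and ((a|(ba))a) matching v.

no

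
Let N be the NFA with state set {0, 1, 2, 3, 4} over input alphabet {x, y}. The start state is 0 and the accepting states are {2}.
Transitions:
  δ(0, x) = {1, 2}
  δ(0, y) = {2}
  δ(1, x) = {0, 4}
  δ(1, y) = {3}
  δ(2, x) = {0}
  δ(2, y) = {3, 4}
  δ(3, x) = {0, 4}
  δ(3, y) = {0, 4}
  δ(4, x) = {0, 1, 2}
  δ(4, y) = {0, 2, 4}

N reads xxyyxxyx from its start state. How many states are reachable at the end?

4

Start: {0}
read x: {1, 2}
read x: {0, 4}
read y: {0, 2, 4}
read y: {0, 2, 3, 4}
read x: {0, 1, 2, 4}
read x: {0, 1, 2, 4}
read y: {0, 2, 3, 4}
read x: {0, 1, 2, 4}
Final reachable set {0, 1, 2, 4} has 4 states.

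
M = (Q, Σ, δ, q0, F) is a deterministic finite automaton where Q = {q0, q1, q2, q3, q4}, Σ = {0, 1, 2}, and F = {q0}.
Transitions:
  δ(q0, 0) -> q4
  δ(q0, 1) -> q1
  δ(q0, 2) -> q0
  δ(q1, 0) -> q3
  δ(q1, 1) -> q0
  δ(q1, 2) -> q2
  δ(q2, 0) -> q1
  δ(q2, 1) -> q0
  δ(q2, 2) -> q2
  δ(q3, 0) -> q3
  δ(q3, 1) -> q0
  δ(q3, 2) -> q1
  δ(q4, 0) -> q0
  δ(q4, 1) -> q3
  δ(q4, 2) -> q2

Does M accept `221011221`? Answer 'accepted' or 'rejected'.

q0 --2--> q0
q0 --2--> q0
q0 --1--> q1
q1 --0--> q3
q3 --1--> q0
q0 --1--> q1
q1 --2--> q2
q2 --2--> q2
q2 --1--> q0
End in state q0, which is an accepting state.

accepted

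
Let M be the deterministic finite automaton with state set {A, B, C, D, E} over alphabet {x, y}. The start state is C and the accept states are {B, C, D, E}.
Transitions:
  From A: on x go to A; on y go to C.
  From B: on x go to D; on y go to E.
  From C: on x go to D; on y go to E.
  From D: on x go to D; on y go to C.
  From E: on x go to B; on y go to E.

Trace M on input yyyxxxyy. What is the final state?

E

C --y--> E
E --y--> E
E --y--> E
E --x--> B
B --x--> D
D --x--> D
D --y--> C
C --y--> E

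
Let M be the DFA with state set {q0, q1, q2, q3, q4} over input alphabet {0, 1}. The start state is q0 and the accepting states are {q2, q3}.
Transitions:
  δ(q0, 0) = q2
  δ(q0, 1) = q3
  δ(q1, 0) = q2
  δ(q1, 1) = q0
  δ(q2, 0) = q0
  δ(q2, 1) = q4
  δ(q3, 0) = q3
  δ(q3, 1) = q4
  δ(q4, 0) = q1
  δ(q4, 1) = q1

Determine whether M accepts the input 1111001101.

q0 --1--> q3
q3 --1--> q4
q4 --1--> q1
q1 --1--> q0
q0 --0--> q2
q2 --0--> q0
q0 --1--> q3
q3 --1--> q4
q4 --0--> q1
q1 --1--> q0
End in state q0, which is not an accepting state.

rejected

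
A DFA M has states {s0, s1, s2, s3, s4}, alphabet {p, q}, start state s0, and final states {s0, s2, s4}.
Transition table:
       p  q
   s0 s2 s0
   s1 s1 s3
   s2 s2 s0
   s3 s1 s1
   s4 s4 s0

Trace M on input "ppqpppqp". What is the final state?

s2

s0 --p--> s2
s2 --p--> s2
s2 --q--> s0
s0 --p--> s2
s2 --p--> s2
s2 --p--> s2
s2 --q--> s0
s0 --p--> s2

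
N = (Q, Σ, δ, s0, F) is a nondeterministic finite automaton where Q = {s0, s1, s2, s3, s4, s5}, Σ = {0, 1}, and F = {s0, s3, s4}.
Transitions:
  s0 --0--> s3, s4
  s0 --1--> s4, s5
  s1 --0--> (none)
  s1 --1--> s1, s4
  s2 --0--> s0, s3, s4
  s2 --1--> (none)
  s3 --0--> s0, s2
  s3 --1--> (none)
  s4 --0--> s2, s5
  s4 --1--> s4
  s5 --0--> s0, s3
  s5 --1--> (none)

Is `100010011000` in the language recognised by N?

Start: {s0}
read 1: {s4, s5}
read 0: {s0, s2, s3, s5}
read 0: {s0, s2, s3, s4}
read 0: {s0, s2, s3, s4, s5}
read 1: {s4, s5}
read 0: {s0, s2, s3, s5}
read 0: {s0, s2, s3, s4}
read 1: {s4, s5}
read 1: {s4}
read 0: {s2, s5}
read 0: {s0, s3, s4}
read 0: {s0, s2, s3, s4, s5}
Reachable ∩ accepting = {s0, s3, s4} — nonempty.

accepted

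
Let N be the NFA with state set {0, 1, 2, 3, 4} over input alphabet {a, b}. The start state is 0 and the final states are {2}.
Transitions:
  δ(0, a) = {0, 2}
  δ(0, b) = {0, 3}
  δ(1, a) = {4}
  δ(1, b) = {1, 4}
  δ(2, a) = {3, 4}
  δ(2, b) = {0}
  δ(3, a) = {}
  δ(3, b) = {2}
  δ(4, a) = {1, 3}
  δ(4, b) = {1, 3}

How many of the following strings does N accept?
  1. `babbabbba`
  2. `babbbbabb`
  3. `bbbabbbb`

`babbabbba`: accepted
`babbbbabb`: accepted
`bbbabbbb`: accepted

3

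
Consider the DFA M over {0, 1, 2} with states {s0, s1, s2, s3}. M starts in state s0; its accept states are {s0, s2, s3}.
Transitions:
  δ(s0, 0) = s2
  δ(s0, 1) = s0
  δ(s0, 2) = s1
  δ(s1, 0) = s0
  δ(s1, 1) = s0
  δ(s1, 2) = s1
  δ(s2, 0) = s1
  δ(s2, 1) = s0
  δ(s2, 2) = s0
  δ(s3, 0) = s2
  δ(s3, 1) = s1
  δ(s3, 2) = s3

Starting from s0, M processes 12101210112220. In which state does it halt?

s0 --1--> s0
s0 --2--> s1
s1 --1--> s0
s0 --0--> s2
s2 --1--> s0
s0 --2--> s1
s1 --1--> s0
s0 --0--> s2
s2 --1--> s0
s0 --1--> s0
s0 --2--> s1
s1 --2--> s1
s1 --2--> s1
s1 --0--> s0

s0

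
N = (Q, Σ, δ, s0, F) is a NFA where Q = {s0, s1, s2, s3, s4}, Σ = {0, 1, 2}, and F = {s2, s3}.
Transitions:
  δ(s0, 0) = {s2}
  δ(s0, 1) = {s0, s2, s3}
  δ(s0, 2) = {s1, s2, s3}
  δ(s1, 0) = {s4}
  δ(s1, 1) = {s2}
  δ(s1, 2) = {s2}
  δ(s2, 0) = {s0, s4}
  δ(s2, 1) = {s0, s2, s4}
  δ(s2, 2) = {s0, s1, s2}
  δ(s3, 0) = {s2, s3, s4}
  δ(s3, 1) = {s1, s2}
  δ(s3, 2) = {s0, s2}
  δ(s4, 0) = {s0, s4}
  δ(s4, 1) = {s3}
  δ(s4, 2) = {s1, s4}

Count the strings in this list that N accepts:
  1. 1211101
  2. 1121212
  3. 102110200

3

1211101: accepted
1121212: accepted
102110200: accepted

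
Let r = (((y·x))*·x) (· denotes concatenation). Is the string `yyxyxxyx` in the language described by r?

no

No split of yyxyxxyx into u·v has ((y·x))* matching u and x matching v.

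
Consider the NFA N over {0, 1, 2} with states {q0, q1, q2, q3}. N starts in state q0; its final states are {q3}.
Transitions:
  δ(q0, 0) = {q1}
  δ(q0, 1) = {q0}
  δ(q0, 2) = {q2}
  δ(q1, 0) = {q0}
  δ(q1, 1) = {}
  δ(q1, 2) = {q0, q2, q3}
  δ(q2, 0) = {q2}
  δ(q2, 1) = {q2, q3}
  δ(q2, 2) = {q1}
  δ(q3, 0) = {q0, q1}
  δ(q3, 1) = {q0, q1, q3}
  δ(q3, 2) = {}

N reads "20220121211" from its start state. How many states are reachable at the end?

0

Start: {q0}
read 2: {q2}
read 0: {q2}
read 2: {q1}
read 2: {q0, q2, q3}
read 0: {q0, q1, q2}
read 1: {q0, q2, q3}
read 2: {q1, q2}
read 1: {q2, q3}
read 2: {q1}
read 1: {}
The reachable set is empty and stays empty for the remaining 1 symbol.
Final reachable set {} has 0 states.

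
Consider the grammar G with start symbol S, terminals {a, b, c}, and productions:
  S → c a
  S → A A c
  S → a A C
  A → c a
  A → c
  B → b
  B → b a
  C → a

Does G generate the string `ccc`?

yes

S ⇒ AAc ⇒ cAc ⇒ ccc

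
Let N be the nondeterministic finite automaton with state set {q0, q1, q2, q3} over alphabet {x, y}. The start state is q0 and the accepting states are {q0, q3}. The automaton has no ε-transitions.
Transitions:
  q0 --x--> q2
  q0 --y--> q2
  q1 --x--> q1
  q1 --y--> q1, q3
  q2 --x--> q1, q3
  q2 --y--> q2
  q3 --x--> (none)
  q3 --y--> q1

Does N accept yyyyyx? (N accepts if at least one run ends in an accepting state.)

accepted

Start: {q0}
read y: {q2}
read y: {q2}
read y: {q2}
read y: {q2}
read y: {q2}
read x: {q1, q3}
Reachable ∩ accepting = {q3} — nonempty.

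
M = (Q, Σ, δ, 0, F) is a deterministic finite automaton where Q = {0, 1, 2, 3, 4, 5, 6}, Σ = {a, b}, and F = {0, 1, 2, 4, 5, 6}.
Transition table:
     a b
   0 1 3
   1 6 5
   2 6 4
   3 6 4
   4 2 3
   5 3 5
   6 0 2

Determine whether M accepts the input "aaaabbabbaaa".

0 --a--> 1
1 --a--> 6
6 --a--> 0
0 --a--> 1
1 --b--> 5
5 --b--> 5
5 --a--> 3
3 --b--> 4
4 --b--> 3
3 --a--> 6
6 --a--> 0
0 --a--> 1
End in state 1, which is an accepting state.

accepted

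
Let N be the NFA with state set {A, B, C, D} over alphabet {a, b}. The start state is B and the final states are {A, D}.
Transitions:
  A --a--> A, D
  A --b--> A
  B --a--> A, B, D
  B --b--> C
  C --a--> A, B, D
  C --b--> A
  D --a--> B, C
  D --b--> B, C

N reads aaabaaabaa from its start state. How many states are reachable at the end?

4

Start: {B}
read a: {A, B, D}
read a: {A, B, C, D}
read a: {A, B, C, D}
read b: {A, B, C}
read a: {A, B, D}
read a: {A, B, C, D}
read a: {A, B, C, D}
read b: {A, B, C}
read a: {A, B, D}
read a: {A, B, C, D}
Final reachable set {A, B, C, D} has 4 states.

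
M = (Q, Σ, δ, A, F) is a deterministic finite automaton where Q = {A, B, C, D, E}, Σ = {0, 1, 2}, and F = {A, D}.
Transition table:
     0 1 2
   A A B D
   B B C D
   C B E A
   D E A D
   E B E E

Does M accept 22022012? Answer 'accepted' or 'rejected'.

accepted

A --2--> D
D --2--> D
D --0--> E
E --2--> E
E --2--> E
E --0--> B
B --1--> C
C --2--> A
End in state A, which is an accepting state.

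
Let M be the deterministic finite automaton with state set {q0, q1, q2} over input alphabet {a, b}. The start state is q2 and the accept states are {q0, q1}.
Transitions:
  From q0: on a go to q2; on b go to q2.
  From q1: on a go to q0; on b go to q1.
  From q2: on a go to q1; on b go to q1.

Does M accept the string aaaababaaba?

q2 --a--> q1
q1 --a--> q0
q0 --a--> q2
q2 --a--> q1
q1 --b--> q1
q1 --a--> q0
q0 --b--> q2
q2 --a--> q1
q1 --a--> q0
q0 --b--> q2
q2 --a--> q1
End in state q1, which is an accepting state.

accepted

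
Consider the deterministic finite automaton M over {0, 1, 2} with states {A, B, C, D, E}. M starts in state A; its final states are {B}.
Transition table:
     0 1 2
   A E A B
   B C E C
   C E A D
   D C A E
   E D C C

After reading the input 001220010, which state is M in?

A --0--> E
E --0--> D
D --1--> A
A --2--> B
B --2--> C
C --0--> E
E --0--> D
D --1--> A
A --0--> E

E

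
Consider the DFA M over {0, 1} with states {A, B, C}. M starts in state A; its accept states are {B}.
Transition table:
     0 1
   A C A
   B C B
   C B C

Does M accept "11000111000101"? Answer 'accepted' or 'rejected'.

rejected

A --1--> A
A --1--> A
A --0--> C
C --0--> B
B --0--> C
C --1--> C
C --1--> C
C --1--> C
C --0--> B
B --0--> C
C --0--> B
B --1--> B
B --0--> C
C --1--> C
End in state C, which is not an accepting state.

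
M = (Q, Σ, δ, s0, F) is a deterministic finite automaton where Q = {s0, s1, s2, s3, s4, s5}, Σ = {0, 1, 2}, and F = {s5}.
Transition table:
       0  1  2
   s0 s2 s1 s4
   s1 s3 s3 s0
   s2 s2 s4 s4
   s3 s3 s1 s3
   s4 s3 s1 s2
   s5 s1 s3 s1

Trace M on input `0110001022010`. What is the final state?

s0 --0--> s2
s2 --1--> s4
s4 --1--> s1
s1 --0--> s3
s3 --0--> s3
s3 --0--> s3
s3 --1--> s1
s1 --0--> s3
s3 --2--> s3
s3 --2--> s3
s3 --0--> s3
s3 --1--> s1
s1 --0--> s3

s3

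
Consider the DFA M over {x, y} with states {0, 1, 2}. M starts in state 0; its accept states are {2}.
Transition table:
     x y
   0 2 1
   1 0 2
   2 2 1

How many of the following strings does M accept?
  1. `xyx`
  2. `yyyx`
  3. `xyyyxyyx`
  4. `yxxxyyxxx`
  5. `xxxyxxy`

`xyx`: rejected
`yyyx`: rejected
`xyyyxyyx`: accepted
`yxxxyyxxx`: accepted
`xxxyxxy`: rejected

2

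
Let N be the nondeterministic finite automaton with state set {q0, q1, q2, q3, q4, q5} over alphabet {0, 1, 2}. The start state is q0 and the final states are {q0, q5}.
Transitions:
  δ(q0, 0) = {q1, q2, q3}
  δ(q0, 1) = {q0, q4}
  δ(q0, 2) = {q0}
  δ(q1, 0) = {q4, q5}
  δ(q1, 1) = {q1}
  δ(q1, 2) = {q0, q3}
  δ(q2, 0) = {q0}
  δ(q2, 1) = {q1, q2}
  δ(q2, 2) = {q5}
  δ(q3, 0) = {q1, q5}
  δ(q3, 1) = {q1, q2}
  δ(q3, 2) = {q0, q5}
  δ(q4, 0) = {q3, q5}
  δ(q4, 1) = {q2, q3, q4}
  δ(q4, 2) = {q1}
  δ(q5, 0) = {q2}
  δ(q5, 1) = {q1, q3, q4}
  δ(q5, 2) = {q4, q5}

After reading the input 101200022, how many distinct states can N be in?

Start: {q0}
read 1: {q0, q4}
read 0: {q1, q2, q3, q5}
read 1: {q1, q2, q3, q4}
read 2: {q0, q1, q3, q5}
read 0: {q1, q2, q3, q4, q5}
read 0: {q0, q1, q2, q3, q4, q5}
read 0: {q0, q1, q2, q3, q4, q5}
read 2: {q0, q1, q3, q4, q5}
read 2: {q0, q1, q3, q4, q5}
Final reachable set {q0, q1, q3, q4, q5} has 5 states.

5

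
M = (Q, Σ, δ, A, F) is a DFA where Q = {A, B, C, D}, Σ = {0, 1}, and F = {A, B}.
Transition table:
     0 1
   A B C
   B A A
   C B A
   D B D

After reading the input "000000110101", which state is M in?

A --0--> B
B --0--> A
A --0--> B
B --0--> A
A --0--> B
B --0--> A
A --1--> C
C --1--> A
A --0--> B
B --1--> A
A --0--> B
B --1--> A

A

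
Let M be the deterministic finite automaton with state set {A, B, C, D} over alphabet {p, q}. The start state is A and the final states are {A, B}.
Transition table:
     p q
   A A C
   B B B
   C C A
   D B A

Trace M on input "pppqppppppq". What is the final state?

A --p--> A
A --p--> A
A --p--> A
A --q--> C
C --p--> C
C --p--> C
C --p--> C
C --p--> C
C --p--> C
C --p--> C
C --q--> A

A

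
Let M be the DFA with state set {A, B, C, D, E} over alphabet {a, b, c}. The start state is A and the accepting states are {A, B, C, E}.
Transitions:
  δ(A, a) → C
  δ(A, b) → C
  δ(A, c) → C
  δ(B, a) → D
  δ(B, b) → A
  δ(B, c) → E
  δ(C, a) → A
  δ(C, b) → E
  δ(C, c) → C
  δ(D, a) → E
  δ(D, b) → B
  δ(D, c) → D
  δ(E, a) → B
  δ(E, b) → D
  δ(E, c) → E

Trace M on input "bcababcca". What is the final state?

A --b--> C
C --c--> C
C --a--> A
A --b--> C
C --a--> A
A --b--> C
C --c--> C
C --c--> C
C --a--> A

A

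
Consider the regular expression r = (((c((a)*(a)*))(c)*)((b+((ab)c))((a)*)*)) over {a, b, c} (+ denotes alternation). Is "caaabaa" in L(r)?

Split as caaa·baa: ((c((a)*(a)*))(c)*) matches caaa and ((b+((ab)c))((a)*)*) matches baa.

yes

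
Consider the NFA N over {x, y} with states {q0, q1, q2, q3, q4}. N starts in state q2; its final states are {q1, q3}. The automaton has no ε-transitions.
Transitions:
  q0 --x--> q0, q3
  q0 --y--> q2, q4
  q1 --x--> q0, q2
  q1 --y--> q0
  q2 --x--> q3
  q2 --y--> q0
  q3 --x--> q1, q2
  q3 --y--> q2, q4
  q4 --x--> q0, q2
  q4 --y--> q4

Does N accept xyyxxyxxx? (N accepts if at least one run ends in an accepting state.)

Start: {q2}
read x: {q3}
read y: {q2, q4}
read y: {q0, q4}
read x: {q0, q2, q3}
read x: {q0, q1, q2, q3}
read y: {q0, q2, q4}
read x: {q0, q2, q3}
read x: {q0, q1, q2, q3}
read x: {q0, q1, q2, q3}
Reachable ∩ accepting = {q1, q3} — nonempty.

accepted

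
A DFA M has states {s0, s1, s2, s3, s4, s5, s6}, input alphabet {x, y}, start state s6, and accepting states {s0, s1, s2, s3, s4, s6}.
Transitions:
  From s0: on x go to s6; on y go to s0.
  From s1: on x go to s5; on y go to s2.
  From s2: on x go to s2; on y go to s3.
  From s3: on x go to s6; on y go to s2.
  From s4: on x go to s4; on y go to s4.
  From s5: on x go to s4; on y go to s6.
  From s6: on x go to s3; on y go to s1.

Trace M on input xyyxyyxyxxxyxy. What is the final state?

s6 --x--> s3
s3 --y--> s2
s2 --y--> s3
s3 --x--> s6
s6 --y--> s1
s1 --y--> s2
s2 --x--> s2
s2 --y--> s3
s3 --x--> s6
s6 --x--> s3
s3 --x--> s6
s6 --y--> s1
s1 --x--> s5
s5 --y--> s6

s6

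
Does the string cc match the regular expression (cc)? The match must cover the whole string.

yes

Split as c·c: c matches c and c matches c.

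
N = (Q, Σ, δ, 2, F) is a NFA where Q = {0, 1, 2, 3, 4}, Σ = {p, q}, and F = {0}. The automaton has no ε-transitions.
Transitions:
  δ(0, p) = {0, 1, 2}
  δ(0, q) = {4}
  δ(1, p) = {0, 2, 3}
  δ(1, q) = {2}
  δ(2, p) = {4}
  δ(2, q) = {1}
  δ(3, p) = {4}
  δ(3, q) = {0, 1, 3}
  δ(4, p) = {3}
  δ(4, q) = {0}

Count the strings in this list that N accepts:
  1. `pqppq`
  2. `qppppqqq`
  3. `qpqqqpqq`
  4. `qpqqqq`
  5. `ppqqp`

5

`pqppq`: accepted
`qppppqqq`: accepted
`qpqqqpqq`: accepted
`qpqqqq`: accepted
`ppqqp`: accepted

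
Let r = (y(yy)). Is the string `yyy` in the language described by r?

yes

Split as y·yy: y matches y and (yy) matches yy.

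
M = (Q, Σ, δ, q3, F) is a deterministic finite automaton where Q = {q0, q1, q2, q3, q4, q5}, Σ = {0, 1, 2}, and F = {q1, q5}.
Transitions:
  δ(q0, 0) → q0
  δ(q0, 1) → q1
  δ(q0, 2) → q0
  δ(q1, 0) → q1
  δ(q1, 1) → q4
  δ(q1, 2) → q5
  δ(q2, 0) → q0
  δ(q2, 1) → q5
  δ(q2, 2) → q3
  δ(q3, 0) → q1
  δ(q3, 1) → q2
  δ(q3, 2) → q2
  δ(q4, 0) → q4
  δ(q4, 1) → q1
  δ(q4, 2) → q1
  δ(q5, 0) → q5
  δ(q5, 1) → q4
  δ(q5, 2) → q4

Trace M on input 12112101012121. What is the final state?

q4

q3 --1--> q2
q2 --2--> q3
q3 --1--> q2
q2 --1--> q5
q5 --2--> q4
q4 --1--> q1
q1 --0--> q1
q1 --1--> q4
q4 --0--> q4
q4 --1--> q1
q1 --2--> q5
q5 --1--> q4
q4 --2--> q1
q1 --1--> q4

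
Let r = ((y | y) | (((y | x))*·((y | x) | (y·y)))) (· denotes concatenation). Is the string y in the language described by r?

yes

The left alternative (y|y) matches y.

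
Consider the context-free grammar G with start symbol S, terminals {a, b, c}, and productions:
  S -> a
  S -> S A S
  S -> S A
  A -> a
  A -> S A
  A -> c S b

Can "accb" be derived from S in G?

no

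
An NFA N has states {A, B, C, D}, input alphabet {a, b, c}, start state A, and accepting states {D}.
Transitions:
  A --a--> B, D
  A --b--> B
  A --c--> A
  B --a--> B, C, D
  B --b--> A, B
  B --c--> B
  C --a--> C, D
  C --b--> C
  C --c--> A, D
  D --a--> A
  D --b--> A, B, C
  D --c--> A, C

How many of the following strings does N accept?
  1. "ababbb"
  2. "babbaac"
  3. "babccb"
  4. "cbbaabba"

2

"ababbb": rejected
"babbaac": accepted
"babccb": rejected
"cbbaabba": accepted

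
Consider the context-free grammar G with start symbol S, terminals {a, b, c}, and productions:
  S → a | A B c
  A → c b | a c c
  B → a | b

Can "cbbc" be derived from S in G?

S ⇒ ABc ⇒ cbBc ⇒ cbbc

yes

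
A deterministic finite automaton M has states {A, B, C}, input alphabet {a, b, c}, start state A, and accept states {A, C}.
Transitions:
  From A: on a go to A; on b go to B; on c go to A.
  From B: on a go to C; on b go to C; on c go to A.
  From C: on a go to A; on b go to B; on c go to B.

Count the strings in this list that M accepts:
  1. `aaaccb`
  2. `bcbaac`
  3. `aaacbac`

1

`aaaccb`: rejected
`bcbaac`: accepted
`aaacbac`: rejected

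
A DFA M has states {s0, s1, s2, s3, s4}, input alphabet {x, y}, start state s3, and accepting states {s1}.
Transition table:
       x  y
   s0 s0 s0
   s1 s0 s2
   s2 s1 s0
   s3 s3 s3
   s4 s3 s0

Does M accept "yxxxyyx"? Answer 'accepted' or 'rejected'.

rejected

s3 --y--> s3
s3 --x--> s3
s3 --x--> s3
s3 --x--> s3
s3 --y--> s3
s3 --y--> s3
s3 --x--> s3
End in state s3, which is not an accepting state.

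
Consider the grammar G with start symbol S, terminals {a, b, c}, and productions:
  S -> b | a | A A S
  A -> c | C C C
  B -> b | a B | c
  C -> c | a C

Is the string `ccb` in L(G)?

yes

S ⇒ AAS ⇒ cAS ⇒ ccS ⇒ ccb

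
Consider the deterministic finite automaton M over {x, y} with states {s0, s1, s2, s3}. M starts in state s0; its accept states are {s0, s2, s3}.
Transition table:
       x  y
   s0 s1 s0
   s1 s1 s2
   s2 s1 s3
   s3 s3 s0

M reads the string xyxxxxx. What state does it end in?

s1

s0 --x--> s1
s1 --y--> s2
s2 --x--> s1
s1 --x--> s1
s1 --x--> s1
s1 --x--> s1
s1 --x--> s1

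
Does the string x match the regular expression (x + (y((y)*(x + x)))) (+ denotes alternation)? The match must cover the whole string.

The left alternative x matches x.

yes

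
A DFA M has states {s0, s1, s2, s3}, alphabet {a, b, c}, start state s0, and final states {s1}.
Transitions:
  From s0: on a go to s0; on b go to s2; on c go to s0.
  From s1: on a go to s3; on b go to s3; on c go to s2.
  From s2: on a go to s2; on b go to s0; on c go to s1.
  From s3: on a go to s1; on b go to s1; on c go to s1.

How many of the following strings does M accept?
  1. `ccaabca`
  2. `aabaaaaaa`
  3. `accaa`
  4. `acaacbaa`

0

`ccaabca`: rejected
`aabaaaaaa`: rejected
`accaa`: rejected
`acaacbaa`: rejected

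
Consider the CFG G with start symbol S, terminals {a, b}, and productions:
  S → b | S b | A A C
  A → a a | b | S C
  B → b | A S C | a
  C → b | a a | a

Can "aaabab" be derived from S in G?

no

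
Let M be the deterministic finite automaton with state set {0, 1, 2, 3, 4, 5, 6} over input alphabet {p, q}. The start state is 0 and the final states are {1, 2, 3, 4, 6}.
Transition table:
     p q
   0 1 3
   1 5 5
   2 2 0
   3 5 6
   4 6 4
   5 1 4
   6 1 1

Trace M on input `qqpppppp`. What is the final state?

5

0 --q--> 3
3 --q--> 6
6 --p--> 1
1 --p--> 5
5 --p--> 1
1 --p--> 5
5 --p--> 1
1 --p--> 5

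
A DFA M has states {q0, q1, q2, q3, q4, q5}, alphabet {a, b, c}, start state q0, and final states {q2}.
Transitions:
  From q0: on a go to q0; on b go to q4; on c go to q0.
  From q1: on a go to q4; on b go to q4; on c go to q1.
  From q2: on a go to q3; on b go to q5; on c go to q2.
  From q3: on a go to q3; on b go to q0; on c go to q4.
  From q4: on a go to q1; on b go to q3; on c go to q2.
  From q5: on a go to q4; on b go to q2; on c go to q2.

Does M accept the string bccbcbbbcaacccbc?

accepted

q0 --b--> q4
q4 --c--> q2
q2 --c--> q2
q2 --b--> q5
q5 --c--> q2
q2 --b--> q5
q5 --b--> q2
q2 --b--> q5
q5 --c--> q2
q2 --a--> q3
q3 --a--> q3
q3 --c--> q4
q4 --c--> q2
q2 --c--> q2
q2 --b--> q5
q5 --c--> q2
End in state q2, which is an accepting state.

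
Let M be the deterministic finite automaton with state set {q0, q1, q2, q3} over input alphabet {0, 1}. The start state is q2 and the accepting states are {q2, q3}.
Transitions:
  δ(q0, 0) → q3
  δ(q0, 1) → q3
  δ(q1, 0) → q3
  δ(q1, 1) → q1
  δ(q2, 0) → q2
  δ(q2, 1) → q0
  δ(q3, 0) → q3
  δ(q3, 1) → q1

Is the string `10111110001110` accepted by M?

q2 --1--> q0
q0 --0--> q3
q3 --1--> q1
q1 --1--> q1
q1 --1--> q1
q1 --1--> q1
q1 --1--> q1
q1 --0--> q3
q3 --0--> q3
q3 --0--> q3
q3 --1--> q1
q1 --1--> q1
q1 --1--> q1
q1 --0--> q3
End in state q3, which is an accepting state.

accepted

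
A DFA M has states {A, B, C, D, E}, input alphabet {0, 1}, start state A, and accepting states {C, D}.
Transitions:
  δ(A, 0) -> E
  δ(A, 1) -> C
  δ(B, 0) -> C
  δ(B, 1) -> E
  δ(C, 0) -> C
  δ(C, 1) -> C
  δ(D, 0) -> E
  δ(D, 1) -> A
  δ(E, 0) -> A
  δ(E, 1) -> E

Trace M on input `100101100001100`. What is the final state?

A --1--> C
C --0--> C
C --0--> C
C --1--> C
C --0--> C
C --1--> C
C --1--> C
C --0--> C
C --0--> C
C --0--> C
C --0--> C
C --1--> C
C --1--> C
C --0--> C
C --0--> C

C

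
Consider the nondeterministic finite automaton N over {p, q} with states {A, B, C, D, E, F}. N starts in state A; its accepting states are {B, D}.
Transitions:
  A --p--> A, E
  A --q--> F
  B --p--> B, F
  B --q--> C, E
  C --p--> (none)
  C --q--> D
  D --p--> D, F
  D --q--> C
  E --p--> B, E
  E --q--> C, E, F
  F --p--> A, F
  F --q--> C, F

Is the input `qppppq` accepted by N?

Start: {A}
read q: {F}
read p: {A, F}
read p: {A, E, F}
read p: {A, B, E, F}
read p: {A, B, E, F}
read q: {C, E, F}
Reachable ∩ accepting = {} — empty.

rejected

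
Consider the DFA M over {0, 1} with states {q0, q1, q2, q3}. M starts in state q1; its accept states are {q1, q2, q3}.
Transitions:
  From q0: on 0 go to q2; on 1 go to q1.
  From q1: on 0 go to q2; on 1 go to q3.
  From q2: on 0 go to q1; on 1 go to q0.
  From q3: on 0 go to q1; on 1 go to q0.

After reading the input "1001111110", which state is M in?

q1 --1--> q3
q3 --0--> q1
q1 --0--> q2
q2 --1--> q0
q0 --1--> q1
q1 --1--> q3
q3 --1--> q0
q0 --1--> q1
q1 --1--> q3
q3 --0--> q1

q1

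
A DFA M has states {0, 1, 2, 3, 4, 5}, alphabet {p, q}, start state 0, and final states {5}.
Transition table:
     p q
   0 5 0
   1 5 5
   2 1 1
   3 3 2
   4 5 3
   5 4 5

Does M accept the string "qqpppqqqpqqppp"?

rejected

0 --q--> 0
0 --q--> 0
0 --p--> 5
5 --p--> 4
4 --p--> 5
5 --q--> 5
5 --q--> 5
5 --q--> 5
5 --p--> 4
4 --q--> 3
3 --q--> 2
2 --p--> 1
1 --p--> 5
5 --p--> 4
End in state 4, which is not an accepting state.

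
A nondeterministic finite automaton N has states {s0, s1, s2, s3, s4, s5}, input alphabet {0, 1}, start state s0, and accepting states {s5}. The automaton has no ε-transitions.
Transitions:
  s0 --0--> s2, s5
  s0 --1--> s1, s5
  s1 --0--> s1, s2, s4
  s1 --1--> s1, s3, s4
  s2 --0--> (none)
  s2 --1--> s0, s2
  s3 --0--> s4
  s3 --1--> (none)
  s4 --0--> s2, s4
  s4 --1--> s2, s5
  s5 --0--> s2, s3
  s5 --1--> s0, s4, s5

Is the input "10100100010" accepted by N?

accepted

Start: {s0}
read 1: {s1, s5}
read 0: {s1, s2, s3, s4}
read 1: {s0, s1, s2, s3, s4, s5}
read 0: {s1, s2, s3, s4, s5}
read 0: {s1, s2, s3, s4}
read 1: {s0, s1, s2, s3, s4, s5}
read 0: {s1, s2, s3, s4, s5}
read 0: {s1, s2, s3, s4}
read 0: {s1, s2, s4}
read 1: {s0, s1, s2, s3, s4, s5}
read 0: {s1, s2, s3, s4, s5}
Reachable ∩ accepting = {s5} — nonempty.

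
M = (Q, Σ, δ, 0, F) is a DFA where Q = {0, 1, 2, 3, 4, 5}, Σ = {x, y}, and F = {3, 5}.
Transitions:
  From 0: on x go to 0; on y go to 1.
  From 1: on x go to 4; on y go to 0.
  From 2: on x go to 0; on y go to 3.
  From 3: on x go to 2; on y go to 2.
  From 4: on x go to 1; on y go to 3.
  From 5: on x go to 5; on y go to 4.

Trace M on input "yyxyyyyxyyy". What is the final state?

0 --y--> 1
1 --y--> 0
0 --x--> 0
0 --y--> 1
1 --y--> 0
0 --y--> 1
1 --y--> 0
0 --x--> 0
0 --y--> 1
1 --y--> 0
0 --y--> 1

1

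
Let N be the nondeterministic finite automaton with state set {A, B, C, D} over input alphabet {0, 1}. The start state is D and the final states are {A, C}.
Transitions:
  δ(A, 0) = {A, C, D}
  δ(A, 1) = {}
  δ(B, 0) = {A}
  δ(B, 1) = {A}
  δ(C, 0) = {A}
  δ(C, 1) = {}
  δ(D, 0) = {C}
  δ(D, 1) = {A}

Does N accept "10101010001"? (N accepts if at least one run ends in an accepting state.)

accepted

Start: {D}
read 1: {A}
read 0: {A, C, D}
read 1: {A}
read 0: {A, C, D}
read 1: {A}
read 0: {A, C, D}
read 1: {A}
read 0: {A, C, D}
read 0: {A, C, D}
read 0: {A, C, D}
read 1: {A}
Reachable ∩ accepting = {A} — nonempty.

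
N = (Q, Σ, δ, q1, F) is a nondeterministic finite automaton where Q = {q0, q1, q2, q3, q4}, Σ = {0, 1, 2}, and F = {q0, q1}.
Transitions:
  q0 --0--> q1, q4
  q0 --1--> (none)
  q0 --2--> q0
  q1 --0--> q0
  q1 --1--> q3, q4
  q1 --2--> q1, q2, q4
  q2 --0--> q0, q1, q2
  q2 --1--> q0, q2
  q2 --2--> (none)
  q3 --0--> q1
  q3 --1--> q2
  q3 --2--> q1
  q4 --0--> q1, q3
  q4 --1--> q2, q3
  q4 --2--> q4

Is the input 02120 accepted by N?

Start: {q1}
read 0: {q0}
read 2: {q0}
read 1: {}
The reachable set is empty and stays empty for the remaining 2 symbols.
Reachable ∩ accepting = {} — empty.

rejected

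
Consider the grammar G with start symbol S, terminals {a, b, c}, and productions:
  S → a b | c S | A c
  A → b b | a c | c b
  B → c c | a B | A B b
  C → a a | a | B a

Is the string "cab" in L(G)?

S ⇒ cS ⇒ cab

yes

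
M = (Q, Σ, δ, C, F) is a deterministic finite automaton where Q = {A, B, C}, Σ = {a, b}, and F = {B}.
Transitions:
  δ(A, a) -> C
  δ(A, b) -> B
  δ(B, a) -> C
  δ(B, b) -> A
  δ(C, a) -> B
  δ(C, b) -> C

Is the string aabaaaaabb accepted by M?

C --a--> B
B --a--> C
C --b--> C
C --a--> B
B --a--> C
C --a--> B
B --a--> C
C --a--> B
B --b--> A
A --b--> B
End in state B, which is an accepting state.

accepted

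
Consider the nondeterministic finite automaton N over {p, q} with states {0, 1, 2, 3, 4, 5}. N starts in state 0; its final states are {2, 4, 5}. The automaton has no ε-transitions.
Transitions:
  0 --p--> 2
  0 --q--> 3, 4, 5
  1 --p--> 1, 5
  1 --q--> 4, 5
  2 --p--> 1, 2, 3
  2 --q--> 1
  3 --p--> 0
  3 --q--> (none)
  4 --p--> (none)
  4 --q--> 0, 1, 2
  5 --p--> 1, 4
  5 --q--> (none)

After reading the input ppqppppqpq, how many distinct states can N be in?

5

Start: {0}
read p: {2}
read p: {1, 2, 3}
read q: {1, 4, 5}
read p: {1, 4, 5}
read p: {1, 4, 5}
read p: {1, 4, 5}
read p: {1, 4, 5}
read q: {0, 1, 2, 4, 5}
read p: {1, 2, 3, 4, 5}
read q: {0, 1, 2, 4, 5}
Final reachable set {0, 1, 2, 4, 5} has 5 states.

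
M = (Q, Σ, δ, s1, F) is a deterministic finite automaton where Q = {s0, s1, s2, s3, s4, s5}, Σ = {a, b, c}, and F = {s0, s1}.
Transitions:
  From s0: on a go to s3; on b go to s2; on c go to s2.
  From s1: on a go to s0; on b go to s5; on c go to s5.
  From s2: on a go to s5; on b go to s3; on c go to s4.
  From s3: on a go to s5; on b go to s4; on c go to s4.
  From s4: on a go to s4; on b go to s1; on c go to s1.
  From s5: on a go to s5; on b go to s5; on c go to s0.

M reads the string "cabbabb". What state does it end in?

s1 --c--> s5
s5 --a--> s5
s5 --b--> s5
s5 --b--> s5
s5 --a--> s5
s5 --b--> s5
s5 --b--> s5

s5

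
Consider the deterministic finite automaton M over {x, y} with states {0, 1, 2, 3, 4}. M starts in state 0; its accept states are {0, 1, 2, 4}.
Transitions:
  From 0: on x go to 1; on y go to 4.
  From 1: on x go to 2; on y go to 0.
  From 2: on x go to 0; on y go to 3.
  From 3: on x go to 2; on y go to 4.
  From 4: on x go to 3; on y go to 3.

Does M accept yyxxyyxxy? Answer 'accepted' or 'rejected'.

0 --y--> 4
4 --y--> 3
3 --x--> 2
2 --x--> 0
0 --y--> 4
4 --y--> 3
3 --x--> 2
2 --x--> 0
0 --y--> 4
End in state 4, which is an accepting state.

accepted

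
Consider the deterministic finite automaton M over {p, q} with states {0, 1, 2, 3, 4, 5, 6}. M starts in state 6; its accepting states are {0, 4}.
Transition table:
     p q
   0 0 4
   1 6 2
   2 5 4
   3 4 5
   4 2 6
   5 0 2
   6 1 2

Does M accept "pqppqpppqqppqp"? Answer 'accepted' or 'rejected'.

6 --p--> 1
1 --q--> 2
2 --p--> 5
5 --p--> 0
0 --q--> 4
4 --p--> 2
2 --p--> 5
5 --p--> 0
0 --q--> 4
4 --q--> 6
6 --p--> 1
1 --p--> 6
6 --q--> 2
2 --p--> 5
End in state 5, which is not an accepting state.

rejected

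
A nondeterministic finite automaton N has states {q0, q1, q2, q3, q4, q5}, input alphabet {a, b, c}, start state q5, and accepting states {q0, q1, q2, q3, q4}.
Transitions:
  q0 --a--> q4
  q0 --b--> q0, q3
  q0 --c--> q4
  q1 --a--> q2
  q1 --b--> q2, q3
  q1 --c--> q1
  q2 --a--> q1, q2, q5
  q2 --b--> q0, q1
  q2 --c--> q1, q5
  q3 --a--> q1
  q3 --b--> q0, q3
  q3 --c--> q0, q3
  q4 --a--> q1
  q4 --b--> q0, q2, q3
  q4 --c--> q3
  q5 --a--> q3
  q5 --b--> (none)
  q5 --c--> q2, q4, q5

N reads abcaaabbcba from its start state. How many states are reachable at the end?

4

Start: {q5}
read a: {q3}
read b: {q0, q3}
read c: {q0, q3, q4}
read a: {q1, q4}
read a: {q1, q2}
read a: {q1, q2, q5}
read b: {q0, q1, q2, q3}
read b: {q0, q1, q2, q3}
read c: {q0, q1, q3, q4, q5}
read b: {q0, q2, q3}
read a: {q1, q2, q4, q5}
Final reachable set {q1, q2, q4, q5} has 4 states.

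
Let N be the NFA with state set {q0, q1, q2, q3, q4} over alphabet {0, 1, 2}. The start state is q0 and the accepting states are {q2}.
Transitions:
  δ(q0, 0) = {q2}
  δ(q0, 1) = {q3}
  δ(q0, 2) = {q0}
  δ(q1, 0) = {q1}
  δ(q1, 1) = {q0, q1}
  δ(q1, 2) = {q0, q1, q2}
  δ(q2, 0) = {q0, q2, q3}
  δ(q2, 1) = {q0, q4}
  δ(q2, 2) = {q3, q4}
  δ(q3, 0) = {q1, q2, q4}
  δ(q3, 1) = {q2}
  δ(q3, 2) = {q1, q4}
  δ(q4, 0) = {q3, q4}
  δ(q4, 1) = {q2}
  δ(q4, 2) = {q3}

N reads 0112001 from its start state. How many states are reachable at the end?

5

Start: {q0}
read 0: {q2}
read 1: {q0, q4}
read 1: {q2, q3}
read 2: {q1, q3, q4}
read 0: {q1, q2, q3, q4}
read 0: {q0, q1, q2, q3, q4}
read 1: {q0, q1, q2, q3, q4}
Final reachable set {q0, q1, q2, q3, q4} has 5 states.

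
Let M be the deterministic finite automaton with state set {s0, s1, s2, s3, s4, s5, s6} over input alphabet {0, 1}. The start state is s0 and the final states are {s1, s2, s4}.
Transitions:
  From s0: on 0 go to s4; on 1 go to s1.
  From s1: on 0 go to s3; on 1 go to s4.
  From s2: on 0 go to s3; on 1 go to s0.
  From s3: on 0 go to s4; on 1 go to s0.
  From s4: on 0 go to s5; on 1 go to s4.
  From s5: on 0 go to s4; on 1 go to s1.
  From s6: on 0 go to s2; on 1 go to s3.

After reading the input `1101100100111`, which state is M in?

s4

s0 --1--> s1
s1 --1--> s4
s4 --0--> s5
s5 --1--> s1
s1 --1--> s4
s4 --0--> s5
s5 --0--> s4
s4 --1--> s4
s4 --0--> s5
s5 --0--> s4
s4 --1--> s4
s4 --1--> s4
s4 --1--> s4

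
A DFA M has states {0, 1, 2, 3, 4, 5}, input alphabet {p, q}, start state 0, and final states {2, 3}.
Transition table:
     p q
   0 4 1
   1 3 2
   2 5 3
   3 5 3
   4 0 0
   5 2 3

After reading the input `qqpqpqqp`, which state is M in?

5

0 --q--> 1
1 --q--> 2
2 --p--> 5
5 --q--> 3
3 --p--> 5
5 --q--> 3
3 --q--> 3
3 --p--> 5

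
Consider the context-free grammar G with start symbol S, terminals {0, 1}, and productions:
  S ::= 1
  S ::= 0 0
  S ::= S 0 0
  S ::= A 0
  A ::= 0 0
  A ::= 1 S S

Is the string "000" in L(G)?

S ⇒ A0 ⇒ 000

yes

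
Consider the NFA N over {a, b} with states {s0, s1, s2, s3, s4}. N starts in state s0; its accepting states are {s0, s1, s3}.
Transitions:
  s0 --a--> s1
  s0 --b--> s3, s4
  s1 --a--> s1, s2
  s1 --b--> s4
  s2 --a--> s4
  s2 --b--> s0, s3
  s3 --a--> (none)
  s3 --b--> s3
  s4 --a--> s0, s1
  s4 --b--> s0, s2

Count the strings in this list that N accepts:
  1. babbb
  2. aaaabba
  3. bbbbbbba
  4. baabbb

4

babbb: accepted
aaaabba: accepted
bbbbbbba: accepted
baabbb: accepted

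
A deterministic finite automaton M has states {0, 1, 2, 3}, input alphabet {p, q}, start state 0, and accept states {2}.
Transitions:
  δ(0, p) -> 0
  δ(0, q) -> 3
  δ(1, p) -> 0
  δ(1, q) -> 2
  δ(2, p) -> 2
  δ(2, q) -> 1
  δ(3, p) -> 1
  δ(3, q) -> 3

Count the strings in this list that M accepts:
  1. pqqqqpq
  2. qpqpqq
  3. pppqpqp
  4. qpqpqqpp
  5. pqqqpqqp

4

pqqqqpq: accepted
qpqpqq: accepted
pppqpqp: accepted
qpqpqqpp: accepted
pqqqpqqp: rejected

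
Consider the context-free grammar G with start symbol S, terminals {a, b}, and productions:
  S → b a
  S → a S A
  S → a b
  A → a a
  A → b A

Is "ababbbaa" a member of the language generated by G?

yes

S ⇒ aSA ⇒ abaA ⇒ ababA ⇒ ababbA ⇒ ababbbA ⇒ ababbbaa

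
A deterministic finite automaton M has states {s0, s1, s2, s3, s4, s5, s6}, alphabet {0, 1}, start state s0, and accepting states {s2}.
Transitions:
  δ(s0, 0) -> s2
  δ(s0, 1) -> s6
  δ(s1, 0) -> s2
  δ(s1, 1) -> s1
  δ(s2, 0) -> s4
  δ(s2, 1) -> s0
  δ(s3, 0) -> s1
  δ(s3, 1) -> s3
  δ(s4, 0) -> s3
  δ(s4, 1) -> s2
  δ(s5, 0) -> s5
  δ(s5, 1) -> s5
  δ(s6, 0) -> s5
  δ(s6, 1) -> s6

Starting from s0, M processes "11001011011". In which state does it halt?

s5

s0 --1--> s6
s6 --1--> s6
s6 --0--> s5
s5 --0--> s5
s5 --1--> s5
s5 --0--> s5
s5 --1--> s5
s5 --1--> s5
s5 --0--> s5
s5 --1--> s5
s5 --1--> s5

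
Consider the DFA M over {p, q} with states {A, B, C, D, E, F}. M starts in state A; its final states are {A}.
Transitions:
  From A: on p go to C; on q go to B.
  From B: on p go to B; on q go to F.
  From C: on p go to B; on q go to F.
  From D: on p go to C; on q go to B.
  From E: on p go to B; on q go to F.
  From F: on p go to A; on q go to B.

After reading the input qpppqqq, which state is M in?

A --q--> B
B --p--> B
B --p--> B
B --p--> B
B --q--> F
F --q--> B
B --q--> F

F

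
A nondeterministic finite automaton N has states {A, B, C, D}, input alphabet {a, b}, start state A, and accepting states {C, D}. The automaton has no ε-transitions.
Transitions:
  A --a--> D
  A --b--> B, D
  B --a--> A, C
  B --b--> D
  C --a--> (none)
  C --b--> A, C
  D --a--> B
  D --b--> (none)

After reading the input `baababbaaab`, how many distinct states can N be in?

4

Start: {A}
read b: {B, D}
read a: {A, B, C}
read a: {A, C, D}
read b: {A, B, C, D}
read a: {A, B, C, D}
read b: {A, B, C, D}
read b: {A, B, C, D}
read a: {A, B, C, D}
read a: {A, B, C, D}
read a: {A, B, C, D}
read b: {A, B, C, D}
Final reachable set {A, B, C, D} has 4 states.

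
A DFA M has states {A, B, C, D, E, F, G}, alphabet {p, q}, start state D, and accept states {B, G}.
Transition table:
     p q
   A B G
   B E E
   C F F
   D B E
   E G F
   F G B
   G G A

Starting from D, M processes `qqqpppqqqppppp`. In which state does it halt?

D --q--> E
E --q--> F
F --q--> B
B --p--> E
E --p--> G
G --p--> G
G --q--> A
A --q--> G
G --q--> A
A --p--> B
B --p--> E
E --p--> G
G --p--> G
G --p--> G

G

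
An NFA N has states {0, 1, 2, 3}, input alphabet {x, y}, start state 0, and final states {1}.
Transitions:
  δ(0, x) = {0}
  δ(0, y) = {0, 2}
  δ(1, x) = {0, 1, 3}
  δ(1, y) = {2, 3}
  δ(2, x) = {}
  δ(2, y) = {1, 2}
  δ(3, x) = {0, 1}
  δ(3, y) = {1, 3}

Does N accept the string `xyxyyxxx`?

Start: {0}
read x: {0}
read y: {0, 2}
read x: {0}
read y: {0, 2}
read y: {0, 1, 2}
read x: {0, 1, 3}
read x: {0, 1, 3}
read x: {0, 1, 3}
Reachable ∩ accepting = {1} — nonempty.

accepted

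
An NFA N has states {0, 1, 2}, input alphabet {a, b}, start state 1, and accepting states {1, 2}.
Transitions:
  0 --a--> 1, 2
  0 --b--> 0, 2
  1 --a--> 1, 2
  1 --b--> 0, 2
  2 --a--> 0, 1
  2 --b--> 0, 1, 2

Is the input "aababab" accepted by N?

accepted

Start: {1}
read a: {1, 2}
read a: {0, 1, 2}
read b: {0, 1, 2}
read a: {0, 1, 2}
read b: {0, 1, 2}
read a: {0, 1, 2}
read b: {0, 1, 2}
Reachable ∩ accepting = {1, 2} — nonempty.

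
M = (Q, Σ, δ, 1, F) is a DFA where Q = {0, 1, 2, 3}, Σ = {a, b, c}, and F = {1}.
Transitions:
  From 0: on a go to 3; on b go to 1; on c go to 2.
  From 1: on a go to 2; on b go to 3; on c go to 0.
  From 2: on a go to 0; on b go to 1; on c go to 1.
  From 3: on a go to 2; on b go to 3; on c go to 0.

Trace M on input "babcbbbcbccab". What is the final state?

1 --b--> 3
3 --a--> 2
2 --b--> 1
1 --c--> 0
0 --b--> 1
1 --b--> 3
3 --b--> 3
3 --c--> 0
0 --b--> 1
1 --c--> 0
0 --c--> 2
2 --a--> 0
0 --b--> 1

1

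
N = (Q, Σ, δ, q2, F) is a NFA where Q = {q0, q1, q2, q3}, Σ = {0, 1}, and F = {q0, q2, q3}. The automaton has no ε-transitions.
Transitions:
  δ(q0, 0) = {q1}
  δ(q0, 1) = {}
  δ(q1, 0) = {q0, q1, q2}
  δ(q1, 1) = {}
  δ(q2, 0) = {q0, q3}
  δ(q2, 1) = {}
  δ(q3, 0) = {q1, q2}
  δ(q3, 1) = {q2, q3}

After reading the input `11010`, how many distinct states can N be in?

0

Start: {q2}
read 1: {}
The reachable set is empty and stays empty for the remaining 4 symbols.
Final reachable set {} has 0 states.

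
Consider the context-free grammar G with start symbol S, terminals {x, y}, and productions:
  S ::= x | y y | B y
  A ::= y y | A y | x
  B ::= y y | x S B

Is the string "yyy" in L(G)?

S ⇒ By ⇒ yyy

yes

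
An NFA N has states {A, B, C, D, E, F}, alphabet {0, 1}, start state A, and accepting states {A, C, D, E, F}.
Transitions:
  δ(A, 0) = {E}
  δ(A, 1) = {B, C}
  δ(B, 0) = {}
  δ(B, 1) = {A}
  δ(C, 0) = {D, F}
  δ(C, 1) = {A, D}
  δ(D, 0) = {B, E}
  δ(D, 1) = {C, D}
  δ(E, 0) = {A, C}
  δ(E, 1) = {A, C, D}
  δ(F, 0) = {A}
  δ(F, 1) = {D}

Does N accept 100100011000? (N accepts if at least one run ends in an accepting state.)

accepted

Start: {A}
read 1: {B, C}
read 0: {D, F}
read 0: {A, B, E}
read 1: {A, B, C, D}
read 0: {B, D, E, F}
read 0: {A, B, C, E}
read 0: {A, C, D, E, F}
read 1: {A, B, C, D}
read 1: {A, B, C, D}
read 0: {B, D, E, F}
read 0: {A, B, C, E}
read 0: {A, C, D, E, F}
Reachable ∩ accepting = {A, C, D, E, F} — nonempty.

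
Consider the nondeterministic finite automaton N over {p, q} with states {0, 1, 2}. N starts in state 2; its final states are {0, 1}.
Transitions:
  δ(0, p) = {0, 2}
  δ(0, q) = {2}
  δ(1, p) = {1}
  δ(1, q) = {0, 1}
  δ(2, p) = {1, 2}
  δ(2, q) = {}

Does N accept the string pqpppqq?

accepted

Start: {2}
read p: {1, 2}
read q: {0, 1}
read p: {0, 1, 2}
read p: {0, 1, 2}
read p: {0, 1, 2}
read q: {0, 1, 2}
read q: {0, 1, 2}
Reachable ∩ accepting = {0, 1} — nonempty.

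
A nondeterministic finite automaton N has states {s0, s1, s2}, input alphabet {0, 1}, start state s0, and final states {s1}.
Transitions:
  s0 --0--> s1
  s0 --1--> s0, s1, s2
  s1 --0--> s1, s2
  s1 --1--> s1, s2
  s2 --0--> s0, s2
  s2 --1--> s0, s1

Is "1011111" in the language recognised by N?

Start: {s0}
read 1: {s0, s1, s2}
read 0: {s0, s1, s2}
read 1: {s0, s1, s2}
read 1: {s0, s1, s2}
read 1: {s0, s1, s2}
read 1: {s0, s1, s2}
read 1: {s0, s1, s2}
Reachable ∩ accepting = {s1} — nonempty.

accepted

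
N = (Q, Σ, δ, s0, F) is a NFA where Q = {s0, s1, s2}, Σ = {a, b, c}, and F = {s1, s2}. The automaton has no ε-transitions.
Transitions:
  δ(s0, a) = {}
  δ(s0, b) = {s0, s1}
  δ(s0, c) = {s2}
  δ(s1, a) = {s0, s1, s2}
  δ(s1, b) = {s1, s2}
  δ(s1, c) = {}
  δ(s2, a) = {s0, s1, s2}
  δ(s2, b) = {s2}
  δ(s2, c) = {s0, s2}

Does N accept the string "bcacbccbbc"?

Start: {s0}
read b: {s0, s1}
read c: {s2}
read a: {s0, s1, s2}
read c: {s0, s2}
read b: {s0, s1, s2}
read c: {s0, s2}
read c: {s0, s2}
read b: {s0, s1, s2}
read b: {s0, s1, s2}
read c: {s0, s2}
Reachable ∩ accepting = {s2} — nonempty.

accepted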